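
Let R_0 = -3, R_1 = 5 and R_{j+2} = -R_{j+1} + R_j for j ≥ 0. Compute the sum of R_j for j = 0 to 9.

143

R_2 = -5 + (-3) = -8
R_3 = -(-8) + 5 = 13
R_4 = -13 + (-8) = -21
R_5 = -(-21) + 13 = 34
R_6 = -34 + (-21) = -55
R_7 = -(-55) + 34 = 89
R_8 = -89 + (-55) = -144
R_9 = -(-144) + 89 = 233
Sum = (-3) + 5 + (-8) + 13 + (-21) + 34 + (-55) + 89 + (-144) + 233 = 143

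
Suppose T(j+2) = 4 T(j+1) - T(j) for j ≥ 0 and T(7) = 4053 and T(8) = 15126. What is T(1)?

Rearranging, T(j-2) = -(T(j) - 4 T(j-1)).
T(6) = -(15126 - 4(4053)) = 1086
T(5) = -(4053 - 4(1086)) = 291
T(4) = -(1086 - 4(291)) = 78
T(3) = -(291 - 4(78)) = 21
T(2) = -(78 - 4(21)) = 6
T(1) = -(21 - 4(6)) = 3

3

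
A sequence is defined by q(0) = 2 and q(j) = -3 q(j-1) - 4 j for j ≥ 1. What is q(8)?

q(1) = -3(2) - 4 = -10
q(2) = -3(-10) - 8 = 22
q(3) = -3(22) - 12 = -78
q(4) = -3(-78) - 16 = 218
q(5) = -3(218) - 20 = -674
q(6) = -3(-674) - 24 = 1998
q(7) = -3(1998) - 28 = -6022
q(8) = -3(-6022) - 32 = 18034

18034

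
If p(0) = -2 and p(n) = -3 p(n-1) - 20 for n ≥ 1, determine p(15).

-43046726

The fixed point is -20/(1 + 3) = -5, so p(n) + 5 = -3(p(n-1) + 5).
Hence p(n) = 3·(-3)^n - 5.
p(15) = 3·(-3)^{15} - 5 = 3·-14348907 - 5 = -43046726.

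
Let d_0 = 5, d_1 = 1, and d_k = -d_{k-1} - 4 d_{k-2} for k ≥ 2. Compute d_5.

d_2 = -1 - 4·5 = -21
d_3 = -(-21) - 4·1 = 17
d_4 = -17 - 4·(-21) = 67
d_5 = -67 - 4·17 = -135

-135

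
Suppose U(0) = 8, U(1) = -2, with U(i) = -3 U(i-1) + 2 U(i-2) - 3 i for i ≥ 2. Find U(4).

U(2) = -3·(-2) + 2·8 - 6 = 16
U(3) = -3·16 + 2·(-2) - 9 = -61
U(4) = -3·(-61) + 2·16 - 12 = 203

203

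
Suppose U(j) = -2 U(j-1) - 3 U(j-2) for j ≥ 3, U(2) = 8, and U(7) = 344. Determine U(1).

8

Let U(1) = w.
U(3) = -16 - 3w
U(4) = 8 + 6w
U(5) = 32 - 3w
U(6) = -88 - 12w
U(7) = 80 + 33w
So 80 + 33w = 344, giving w = 8.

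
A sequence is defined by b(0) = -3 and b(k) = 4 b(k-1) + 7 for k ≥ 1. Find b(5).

b(1) = 4*(-3) + 7 = -5
b(2) = 4*(-5) + 7 = -13
b(3) = 4*(-13) + 7 = -45
b(4) = 4*(-45) + 7 = -173
b(5) = 4*(-173) + 7 = -685

-685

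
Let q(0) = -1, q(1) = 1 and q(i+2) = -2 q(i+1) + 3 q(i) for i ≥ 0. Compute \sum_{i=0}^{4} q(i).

q(2) = -2(1) + 3(-1) = -5
q(3) = -2(-5) + 3(1) = 13
q(4) = -2(13) + 3(-5) = -41
Sum = (-1) + 1 + (-5) + 13 + (-41) = -33

-33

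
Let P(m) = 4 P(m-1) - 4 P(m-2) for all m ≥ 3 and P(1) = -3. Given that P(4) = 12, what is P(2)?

Let P(2) = w.
P(3) = 12 + 4w
P(4) = 48 + 12w
So 48 + 12w = 12, giving w = -3.

-3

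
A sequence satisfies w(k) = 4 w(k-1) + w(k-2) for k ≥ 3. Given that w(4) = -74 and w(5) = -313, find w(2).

-6

Rearranging, w(k-2) = w(k) - 4 w(k-1).
w(3) = -313 - 4(-74) = -17
w(2) = -74 - 4(-17) = -6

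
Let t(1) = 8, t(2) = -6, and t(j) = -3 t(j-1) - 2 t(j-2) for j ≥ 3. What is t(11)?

t(3) = -3*(-6) - 2*8 = 2
t(4) = -3*2 - 2*(-6) = 6
t(5) = -3*6 - 2*2 = -22
t(6) = -3*(-22) - 2*6 = 54
t(7) = -3*54 - 2*(-22) = -118
t(8) = -3*(-118) - 2*54 = 246
t(9) = -3*246 - 2*(-118) = -502
t(10) = -3*(-502) - 2*246 = 1014
t(11) = -3*1014 - 2*(-502) = -2038

-2038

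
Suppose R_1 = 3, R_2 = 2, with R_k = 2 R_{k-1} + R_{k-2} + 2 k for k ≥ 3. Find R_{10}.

R_3 = 2·2 + 3 + 6 = 13
R_4 = 2·13 + 2 + 8 = 36
R_5 = 2·36 + 13 + 10 = 95
R_6 = 2·95 + 36 + 12 = 238
R_7 = 2·238 + 95 + 14 = 585
R_8 = 2·585 + 238 + 16 = 1424
R_9 = 2·1424 + 585 + 18 = 3451
R_{10} = 2·3451 + 1424 + 20 = 8346

8346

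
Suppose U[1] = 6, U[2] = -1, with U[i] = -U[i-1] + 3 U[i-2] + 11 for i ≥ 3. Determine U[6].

U[3] = -(-1) + 3·6 + 11 = 30
U[4] = -30 + 3·(-1) + 11 = -22
U[5] = -(-22) + 3·30 + 11 = 123
U[6] = -123 + 3·(-22) + 11 = -178

-178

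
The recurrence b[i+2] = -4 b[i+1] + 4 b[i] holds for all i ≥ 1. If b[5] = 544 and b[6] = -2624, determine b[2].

Rearranging, b[i-2] = (b[i] + 4 b[i-1]) / 4.
b[4] = (-2624 + 4*544) / 4 = -448/4 = -112
b[3] = (544 + 4*(-112)) / 4 = 96/4 = 24
b[2] = (-112 + 4*24) / 4 = -16/4 = -4

-4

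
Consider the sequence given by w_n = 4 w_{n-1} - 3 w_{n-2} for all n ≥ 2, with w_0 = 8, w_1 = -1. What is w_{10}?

-265708

w_2 = 4(-1) - 3(8) = -28
w_3 = 4(-28) - 3(-1) = -109
w_4 = 4(-109) - 3(-28) = -352
w_5 = 4(-352) - 3(-109) = -1081
w_6 = 4(-1081) - 3(-352) = -3268
w_7 = 4(-3268) - 3(-1081) = -9829
w_8 = 4(-9829) - 3(-3268) = -29512
w_9 = 4(-29512) - 3(-9829) = -88561
w_{10} = 4(-88561) - 3(-29512) = -265708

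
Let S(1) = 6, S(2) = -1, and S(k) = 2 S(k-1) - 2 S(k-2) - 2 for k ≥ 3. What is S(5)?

-34

S(3) = 2(-1) - 2(6) - 2 = -16
S(4) = 2(-16) - 2(-1) - 2 = -32
S(5) = 2(-32) - 2(-16) - 2 = -34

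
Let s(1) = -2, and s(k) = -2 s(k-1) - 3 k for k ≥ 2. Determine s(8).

34

s(2) = -2*(-2) - 6 = -2
s(3) = -2*(-2) - 9 = -5
s(4) = -2*(-5) - 12 = -2
s(5) = -2*(-2) - 15 = -11
s(6) = -2*(-11) - 18 = 4
s(7) = -2*4 - 21 = -29
s(8) = -2*(-29) - 24 = 34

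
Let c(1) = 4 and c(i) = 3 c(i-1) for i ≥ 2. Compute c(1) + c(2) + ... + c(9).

c(2) = 3*4 = 12
c(3) = 3*12 = 36
c(4) = 3*36 = 108
c(5) = 3*108 = 324
c(6) = 3*324 = 972
c(7) = 3*972 = 2916
c(8) = 3*2916 = 8748
c(9) = 3*8748 = 26244
Sum = 4 + 12 + 36 + 108 + 324 + 972 + 2916 + 8748 + 26244 = 39364

39364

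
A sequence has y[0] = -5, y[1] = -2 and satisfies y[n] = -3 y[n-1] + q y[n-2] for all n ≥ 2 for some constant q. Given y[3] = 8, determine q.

2

y[2] = 6 - 5q
y[3] = -18 + 13q
So -18 + 13q = 8, giving q = 2.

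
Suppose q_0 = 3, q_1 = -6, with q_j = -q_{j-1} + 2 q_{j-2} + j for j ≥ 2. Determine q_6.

212

q_2 = -(-6) + 2*3 + 2 = 14
q_3 = -14 + 2*(-6) + 3 = -23
q_4 = -(-23) + 2*14 + 4 = 55
q_5 = -55 + 2*(-23) + 5 = -96
q_6 = -(-96) + 2*55 + 6 = 212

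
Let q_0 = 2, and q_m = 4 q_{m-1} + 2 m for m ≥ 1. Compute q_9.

757298

q_1 = 4*2 + 2 = 10
q_2 = 4*10 + 4 = 44
q_3 = 4*44 + 6 = 182
q_4 = 4*182 + 8 = 736
q_5 = 4*736 + 10 = 2954
q_6 = 4*2954 + 12 = 11828
q_7 = 4*11828 + 14 = 47326
q_8 = 4*47326 + 16 = 189320
q_9 = 4*189320 + 18 = 757298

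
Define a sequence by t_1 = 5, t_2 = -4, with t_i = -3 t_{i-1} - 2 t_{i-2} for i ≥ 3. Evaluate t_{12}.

t_3 = -3*(-4) - 2*5 = 2
t_4 = -3*2 - 2*(-4) = 2
t_5 = -3*2 - 2*2 = -10
t_6 = -3*(-10) - 2*2 = 26
t_7 = -3*26 - 2*(-10) = -58
t_8 = -3*(-58) - 2*26 = 122
t_9 = -3*122 - 2*(-58) = -250
t_{10} = -3*(-250) - 2*122 = 506
t_{11} = -3*506 - 2*(-250) = -1018
t_{12} = -3*(-1018) - 2*506 = 2042

2042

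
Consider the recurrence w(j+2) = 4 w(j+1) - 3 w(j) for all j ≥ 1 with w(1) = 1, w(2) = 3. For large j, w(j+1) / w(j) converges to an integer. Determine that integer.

3

The characteristic equation is r^2 - 4r + 3 = 0, which factors as (r - 3)(r - 1) = 0.
So the roots are 3 and 1. Since |3| > |1| and the coefficient of 3^j is non-zero, the ratio tends to 3.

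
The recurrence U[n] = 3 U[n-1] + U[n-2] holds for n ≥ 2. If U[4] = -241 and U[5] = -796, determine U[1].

-7

Rearranging, U[n-2] = U[n] - 3 U[n-1].
U[3] = -796 - 3(-241) = -73
U[2] = -241 - 3(-73) = -22
U[1] = -73 - 3(-22) = -7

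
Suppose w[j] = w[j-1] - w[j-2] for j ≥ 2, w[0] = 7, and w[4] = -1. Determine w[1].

1

Let w[1] = y.
w[2] = -7 + y
w[3] = -7
w[4] = -y
So -y = -1, giving y = 1.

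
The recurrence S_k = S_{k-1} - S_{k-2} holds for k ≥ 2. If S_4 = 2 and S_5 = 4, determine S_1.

Rearranging, S_{k-2} = -(S_k - S_{k-1}).
S_3 = -(4 - 2) = -2
S_2 = -(2 - (-2)) = -4
S_1 = -(-2 - (-4)) = -2

-2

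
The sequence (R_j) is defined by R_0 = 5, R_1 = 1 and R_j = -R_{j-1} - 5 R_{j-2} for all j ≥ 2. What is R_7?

R_2 = -1 - 5(5) = -26
R_3 = -(-26) - 5(1) = 21
R_4 = -21 - 5(-26) = 109
R_5 = -109 - 5(21) = -214
R_6 = -(-214) - 5(109) = -331
R_7 = -(-331) - 5(-214) = 1401

1401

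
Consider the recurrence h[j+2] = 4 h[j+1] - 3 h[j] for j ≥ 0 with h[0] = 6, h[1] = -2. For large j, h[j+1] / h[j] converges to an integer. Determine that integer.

3

The characteristic equation is r^2 - 4r + 3 = 0, which factors as (r - 3)(r - 1) = 0.
So the roots are 3 and 1. Since |3| > |1| and the coefficient of 3^j is non-zero, the ratio tends to 3.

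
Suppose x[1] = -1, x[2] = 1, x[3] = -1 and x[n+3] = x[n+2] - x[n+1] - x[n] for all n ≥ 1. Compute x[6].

1

x[4] = (-1) - 1 - (-1) = -1
x[5] = (-1) - (-1) - 1 = -1
x[6] = (-1) - (-1) - (-1) = 1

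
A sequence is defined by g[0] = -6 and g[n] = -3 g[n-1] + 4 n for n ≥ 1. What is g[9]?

132870

g[1] = -3*(-6) + 4 = 22
g[2] = -3*22 + 8 = -58
g[3] = -3*(-58) + 12 = 186
g[4] = -3*186 + 16 = -542
g[5] = -3*(-542) + 20 = 1646
g[6] = -3*1646 + 24 = -4914
g[7] = -3*(-4914) + 28 = 14770
g[8] = -3*14770 + 32 = -44278
g[9] = -3*(-44278) + 36 = 132870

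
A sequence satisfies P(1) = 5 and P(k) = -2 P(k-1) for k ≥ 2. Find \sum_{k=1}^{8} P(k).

-425

P(2) = -2*5 = -10
P(3) = -2*(-10) = 20
P(4) = -2*20 = -40
P(5) = -2*(-40) = 80
P(6) = -2*80 = -160
P(7) = -2*(-160) = 320
P(8) = -2*320 = -640
Sum = 5 + (-10) + 20 + (-40) + 80 + (-160) + 320 + (-640) = -425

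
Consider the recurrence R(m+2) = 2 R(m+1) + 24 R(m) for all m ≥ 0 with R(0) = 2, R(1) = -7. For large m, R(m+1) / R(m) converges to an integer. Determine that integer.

6

The characteristic equation is r^2 - 2r - 24 = 0, which factors as (r - 6)(r + 4) = 0.
So the roots are 6 and -4. Since |6| > |-4| and the coefficient of 6^m is non-zero, the ratio tends to 6.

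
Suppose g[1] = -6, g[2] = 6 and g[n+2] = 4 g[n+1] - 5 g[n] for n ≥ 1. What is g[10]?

-17274

g[3] = 4*6 - 5*(-6) = 54
g[4] = 4*54 - 5*6 = 186
g[5] = 4*186 - 5*54 = 474
g[6] = 4*474 - 5*186 = 966
g[7] = 4*966 - 5*474 = 1494
g[8] = 4*1494 - 5*966 = 1146
g[9] = 4*1146 - 5*1494 = -2886
g[10] = 4*(-2886) - 5*1146 = -17274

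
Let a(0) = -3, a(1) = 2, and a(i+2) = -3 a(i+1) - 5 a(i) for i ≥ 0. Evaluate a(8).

-1359

a(2) = -3(2) - 5(-3) = 9
a(3) = -3(9) - 5(2) = -37
a(4) = -3(-37) - 5(9) = 66
a(5) = -3(66) - 5(-37) = -13
a(6) = -3(-13) - 5(66) = -291
a(7) = -3(-291) - 5(-13) = 938
a(8) = -3(938) - 5(-291) = -1359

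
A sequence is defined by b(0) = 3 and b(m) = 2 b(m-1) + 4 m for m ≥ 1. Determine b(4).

152

b(1) = 2·3 + 4 = 10
b(2) = 2·10 + 8 = 28
b(3) = 2·28 + 12 = 68
b(4) = 2·68 + 16 = 152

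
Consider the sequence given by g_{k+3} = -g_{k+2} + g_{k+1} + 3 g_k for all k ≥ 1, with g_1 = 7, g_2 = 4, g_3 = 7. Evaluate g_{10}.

-32

g_4 = -7 + 4 + 3(7) = 18
g_5 = -18 + 7 + 3(4) = 1
g_6 = -1 + 18 + 3(7) = 38
g_7 = -38 + 1 + 3(18) = 17
g_8 = -17 + 38 + 3(1) = 24
g_9 = -24 + 17 + 3(38) = 107
g_{10} = -107 + 24 + 3(17) = -32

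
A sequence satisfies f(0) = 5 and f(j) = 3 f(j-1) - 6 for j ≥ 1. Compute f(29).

The fixed point is -6/(1 - 3) = 3, so f(j) - 3 = 3(f(j-1) - 3).
Hence f(j) = 2·3^j + 3.
f(29) = 2·3^{29} + 3 = 2·68630377364883 + 3 = 137260754729769.

137260754729769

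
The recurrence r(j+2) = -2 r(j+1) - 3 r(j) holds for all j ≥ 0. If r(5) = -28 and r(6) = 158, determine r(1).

-4

Rearranging, r(j-2) = (r(j) + 2 r(j-1)) / -3.
r(4) = (158 + 2*(-28)) / -3 = 102/-3 = -34
r(3) = (-28 + 2*(-34)) / -3 = -96/-3 = 32
r(2) = (-34 + 2*32) / -3 = 30/-3 = -10
r(1) = (32 + 2*(-10)) / -3 = 12/-3 = -4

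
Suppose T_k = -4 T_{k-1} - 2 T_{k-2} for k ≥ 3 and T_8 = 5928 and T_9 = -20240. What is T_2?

-1

Rearranging, T_{k-2} = (T_k + 4 T_{k-1}) / -2.
T_7 = (-20240 + 4·5928) / -2 = 3472/-2 = -1736
T_6 = (5928 + 4·(-1736)) / -2 = -1016/-2 = 508
T_5 = (-1736 + 4·508) / -2 = 296/-2 = -148
T_4 = (508 + 4·(-148)) / -2 = -84/-2 = 42
T_3 = (-148 + 4·42) / -2 = 20/-2 = -10
T_2 = (42 + 4·(-10)) / -2 = 2/-2 = -1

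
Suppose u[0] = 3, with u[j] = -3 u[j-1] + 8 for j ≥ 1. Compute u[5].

-241

u[1] = -3·3 + 8 = -1
u[2] = -3·(-1) + 8 = 11
u[3] = -3·11 + 8 = -25
u[4] = -3·(-25) + 8 = 83
u[5] = -3·83 + 8 = -241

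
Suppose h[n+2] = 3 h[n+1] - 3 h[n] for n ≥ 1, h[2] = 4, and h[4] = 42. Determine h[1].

Let h[1] = y.
h[3] = 12 - 3y
h[4] = 24 - 9y
So 24 - 9y = 42, giving y = -2.

-2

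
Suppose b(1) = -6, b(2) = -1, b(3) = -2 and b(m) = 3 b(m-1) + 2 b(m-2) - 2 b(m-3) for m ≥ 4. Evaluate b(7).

138

b(4) = 3*(-2) + 2*(-1) - 2*(-6) = 4
b(5) = 3*4 + 2*(-2) - 2*(-1) = 10
b(6) = 3*10 + 2*4 - 2*(-2) = 42
b(7) = 3*42 + 2*10 - 2*4 = 138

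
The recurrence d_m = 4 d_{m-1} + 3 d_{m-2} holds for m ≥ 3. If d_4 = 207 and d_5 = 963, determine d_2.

9

Rearranging, d_{m-2} = (d_m - 4 d_{m-1}) / 3.
d_3 = (963 - 4·207) / 3 = 135/3 = 45
d_2 = (207 - 4·45) / 3 = 27/3 = 9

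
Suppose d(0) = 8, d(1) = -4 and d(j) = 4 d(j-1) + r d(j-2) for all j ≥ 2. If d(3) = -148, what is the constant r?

d(2) = -16 + 8r
d(3) = -64 + 28r
So -64 + 28r = -148, giving r = -3.

-3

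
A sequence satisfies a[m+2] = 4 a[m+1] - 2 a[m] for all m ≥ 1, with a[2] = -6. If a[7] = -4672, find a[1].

4

Let a[1] = x.
a[3] = -24 - 2x
a[4] = -84 - 8x
a[5] = -288 - 28x
a[6] = -984 - 96x
a[7] = -3360 - 328x
So -3360 - 328x = -4672, giving x = 4.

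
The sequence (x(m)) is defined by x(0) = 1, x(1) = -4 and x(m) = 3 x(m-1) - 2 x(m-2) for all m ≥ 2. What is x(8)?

x(2) = 3·(-4) - 2·1 = -14
x(3) = 3·(-14) - 2·(-4) = -34
x(4) = 3·(-34) - 2·(-14) = -74
x(5) = 3·(-74) - 2·(-34) = -154
x(6) = 3·(-154) - 2·(-74) = -314
x(7) = 3·(-314) - 2·(-154) = -634
x(8) = 3·(-634) - 2·(-314) = -1274

-1274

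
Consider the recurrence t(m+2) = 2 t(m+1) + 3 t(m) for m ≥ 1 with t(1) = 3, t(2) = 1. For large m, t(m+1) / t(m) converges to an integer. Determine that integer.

3

The characteristic equation is r^2 - 2r - 3 = 0, which factors as (r - 3)(r + 1) = 0.
So the roots are 3 and -1. Since |3| > |-1| and the coefficient of 3^m is non-zero, the ratio tends to 3.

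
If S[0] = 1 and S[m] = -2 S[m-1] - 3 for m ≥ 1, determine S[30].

The fixed point is -3/(1 + 2) = -1, so S[m] + 1 = -2(S[m-1] + 1).
Hence S[m] = 2·(-2)^m - 1.
S[30] = 2·(-2)^{30} - 1 = 2·1073741824 - 1 = 2147483647.

2147483647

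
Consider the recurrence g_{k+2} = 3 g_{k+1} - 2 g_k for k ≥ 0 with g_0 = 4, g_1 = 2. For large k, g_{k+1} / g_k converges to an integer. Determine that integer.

The characteristic equation is r^2 - 3r + 2 = 0, which factors as (r - 2)(r - 1) = 0.
So the roots are 2 and 1. Since |2| > |1| and the coefficient of 2^k is non-zero, the ratio tends to 2.

2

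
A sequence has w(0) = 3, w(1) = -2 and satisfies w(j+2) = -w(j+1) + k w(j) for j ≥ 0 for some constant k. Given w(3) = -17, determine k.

3

w(2) = 2 + 3k
w(3) = -2 - 5k
So -2 - 5k = -17, giving k = 3.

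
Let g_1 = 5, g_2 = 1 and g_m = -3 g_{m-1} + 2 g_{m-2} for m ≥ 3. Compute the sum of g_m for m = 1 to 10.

-31554

g_3 = -3*1 + 2*5 = 7
g_4 = -3*7 + 2*1 = -19
g_5 = -3*(-19) + 2*7 = 71
g_6 = -3*71 + 2*(-19) = -251
g_7 = -3*(-251) + 2*71 = 895
g_8 = -3*895 + 2*(-251) = -3187
g_9 = -3*(-3187) + 2*895 = 11351
g_{10} = -3*11351 + 2*(-3187) = -40427
Sum = 5 + 1 + 7 + (-19) + 71 + (-251) + 895 + (-3187) + 11351 + (-40427) = -31554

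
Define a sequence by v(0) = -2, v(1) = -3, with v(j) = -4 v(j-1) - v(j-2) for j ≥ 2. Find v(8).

v(2) = -4·(-3) - (-2) = 14
v(3) = -4·14 - (-3) = -53
v(4) = -4·(-53) - 14 = 198
v(5) = -4·198 - (-53) = -739
v(6) = -4·(-739) - 198 = 2758
v(7) = -4·2758 - (-739) = -10293
v(8) = -4·(-10293) - 2758 = 38414

38414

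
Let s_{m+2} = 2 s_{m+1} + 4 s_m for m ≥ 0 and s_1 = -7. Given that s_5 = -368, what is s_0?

Let s_0 = y.
s_2 = -14 + 4y
s_3 = -56 + 8y
s_4 = -168 + 32y
s_5 = -560 + 96y
So -560 + 96y = -368, giving y = 2.

2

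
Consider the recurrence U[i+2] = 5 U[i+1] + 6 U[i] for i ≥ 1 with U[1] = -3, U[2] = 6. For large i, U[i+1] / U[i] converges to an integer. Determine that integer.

6

The characteristic equation is r^2 - 5r - 6 = 0, which factors as (r - 6)(r + 1) = 0.
So the roots are 6 and -1. Since |6| > |-1| and the coefficient of 6^i is non-zero, the ratio tends to 6.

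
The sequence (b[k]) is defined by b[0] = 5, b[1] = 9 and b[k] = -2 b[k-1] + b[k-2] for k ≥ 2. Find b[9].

b[2] = -2(9) + 5 = -13
b[3] = -2(-13) + 9 = 35
b[4] = -2(35) + (-13) = -83
b[5] = -2(-83) + 35 = 201
b[6] = -2(201) + (-83) = -485
b[7] = -2(-485) + 201 = 1171
b[8] = -2(1171) + (-485) = -2827
b[9] = -2(-2827) + 1171 = 6825

6825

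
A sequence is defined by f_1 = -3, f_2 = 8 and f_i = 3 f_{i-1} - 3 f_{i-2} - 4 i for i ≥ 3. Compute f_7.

f_3 = 3·8 - 3·(-3) - 12 = 21
f_4 = 3·21 - 3·8 - 16 = 23
f_5 = 3·23 - 3·21 - 20 = -14
f_6 = 3·(-14) - 3·23 - 24 = -135
f_7 = 3·(-135) - 3·(-14) - 28 = -391

-391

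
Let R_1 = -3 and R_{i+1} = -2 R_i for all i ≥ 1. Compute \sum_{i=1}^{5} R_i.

R_2 = -2(-3) = 6
R_3 = -2(6) = -12
R_4 = -2(-12) = 24
R_5 = -2(24) = -48
Sum = (-3) + 6 + (-12) + 24 + (-48) = -33

-33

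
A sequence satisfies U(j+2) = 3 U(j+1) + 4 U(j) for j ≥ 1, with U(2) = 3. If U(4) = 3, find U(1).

Let U(1) = z.
U(3) = 9 + 4z
U(4) = 39 + 12z
So 39 + 12z = 3, giving z = -3.

-3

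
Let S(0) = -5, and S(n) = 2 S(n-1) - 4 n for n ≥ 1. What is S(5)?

-388

S(1) = 2(-5) - 4 = -14
S(2) = 2(-14) - 8 = -36
S(3) = 2(-36) - 12 = -84
S(4) = 2(-84) - 16 = -184
S(5) = 2(-184) - 20 = -388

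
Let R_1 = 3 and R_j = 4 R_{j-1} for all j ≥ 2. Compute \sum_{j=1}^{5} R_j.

1023

R_2 = 4(3) = 12
R_3 = 4(12) = 48
R_4 = 4(48) = 192
R_5 = 4(192) = 768
Sum = 3 + 12 + 48 + 192 + 768 = 1023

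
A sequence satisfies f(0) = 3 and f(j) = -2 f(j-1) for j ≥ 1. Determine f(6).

192

f(1) = -2*3 = -6
f(2) = -2*(-6) = 12
f(3) = -2*12 = -24
f(4) = -2*(-24) = 48
f(5) = -2*48 = -96
f(6) = -2*(-96) = 192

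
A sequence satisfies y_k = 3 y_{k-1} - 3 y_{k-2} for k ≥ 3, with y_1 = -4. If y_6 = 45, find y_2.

Let y_2 = w.
y_3 = 12 + 3w
y_4 = 36 + 6w
y_5 = 72 + 9w
y_6 = 108 + 9w
So 108 + 9w = 45, giving w = -7.

-7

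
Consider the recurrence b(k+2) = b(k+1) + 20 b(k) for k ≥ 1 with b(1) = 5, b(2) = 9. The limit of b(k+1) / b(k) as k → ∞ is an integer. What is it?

5

The characteristic equation is r^2 - r - 20 = 0, which factors as (r - 5)(r + 4) = 0.
So the roots are 5 and -4. Since |5| > |-4| and the coefficient of 5^k is non-zero, the ratio tends to 5.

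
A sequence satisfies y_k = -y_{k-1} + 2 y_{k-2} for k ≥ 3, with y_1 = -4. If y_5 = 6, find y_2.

-6

Let y_2 = w.
y_3 = -8 - w
y_4 = 8 + 3w
y_5 = -24 - 5w
So -24 - 5w = 6, giving w = -6.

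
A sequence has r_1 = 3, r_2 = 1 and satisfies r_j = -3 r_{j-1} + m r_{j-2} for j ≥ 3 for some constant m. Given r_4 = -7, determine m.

r_3 = -3 + 3m
r_4 = 9 - 8m
So 9 - 8m = -7, giving m = 2.

2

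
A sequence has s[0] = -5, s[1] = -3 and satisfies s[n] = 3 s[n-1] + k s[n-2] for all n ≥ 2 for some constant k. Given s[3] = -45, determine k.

1

s[2] = -9 - 5k
s[3] = -27 - 18k
So -27 - 18k = -45, giving k = 1.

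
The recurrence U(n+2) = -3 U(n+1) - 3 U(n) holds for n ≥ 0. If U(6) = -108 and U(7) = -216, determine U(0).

Rearranging, U(n-2) = (U(n) + 3 U(n-1)) / -3.
U(5) = (-216 + 3*(-108)) / -3 = -540/-3 = 180
U(4) = (-108 + 3*180) / -3 = 432/-3 = -144
U(3) = (180 + 3*(-144)) / -3 = -252/-3 = 84
U(2) = (-144 + 3*84) / -3 = 108/-3 = -36
U(1) = (84 + 3*(-36)) / -3 = -24/-3 = 8
U(0) = (-36 + 3*8) / -3 = -12/-3 = 4

4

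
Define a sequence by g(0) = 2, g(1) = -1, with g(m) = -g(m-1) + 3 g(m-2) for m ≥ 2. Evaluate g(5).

-61

g(2) = -(-1) + 3·2 = 7
g(3) = -7 + 3·(-1) = -10
g(4) = -(-10) + 3·7 = 31
g(5) = -31 + 3·(-10) = -61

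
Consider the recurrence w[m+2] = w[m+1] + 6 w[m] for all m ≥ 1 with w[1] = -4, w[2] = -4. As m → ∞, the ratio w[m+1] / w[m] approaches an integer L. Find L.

3

The characteristic equation is r^2 - r - 6 = 0, which factors as (r - 3)(r + 2) = 0.
So the roots are 3 and -2. Since |3| > |-2| and the coefficient of 3^m is non-zero, the ratio tends to 3.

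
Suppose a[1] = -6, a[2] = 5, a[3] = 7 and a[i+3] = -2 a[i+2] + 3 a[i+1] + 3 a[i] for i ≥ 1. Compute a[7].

499

a[4] = -2·7 + 3·5 + 3·(-6) = -17
a[5] = -2·(-17) + 3·7 + 3·5 = 70
a[6] = -2·70 + 3·(-17) + 3·7 = -170
a[7] = -2·(-170) + 3·70 + 3·(-17) = 499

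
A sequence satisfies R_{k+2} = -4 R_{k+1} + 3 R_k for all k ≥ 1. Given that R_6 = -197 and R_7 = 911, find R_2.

-5

Rearranging, R_{k-2} = (R_k + 4 R_{k-1}) / 3.
R_5 = (911 + 4·(-197)) / 3 = 123/3 = 41
R_4 = (-197 + 4·41) / 3 = -33/3 = -11
R_3 = (41 + 4·(-11)) / 3 = -3/3 = -1
R_2 = (-11 + 4·(-1)) / 3 = -15/3 = -5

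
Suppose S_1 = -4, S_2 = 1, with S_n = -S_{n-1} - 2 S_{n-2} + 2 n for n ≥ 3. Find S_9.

75

S_3 = -1 - 2·(-4) + 6 = 13
S_4 = -13 - 2·1 + 8 = -7
S_5 = -(-7) - 2·13 + 10 = -9
S_6 = -(-9) - 2·(-7) + 12 = 35
S_7 = -35 - 2·(-9) + 14 = -3
S_8 = -(-3) - 2·35 + 16 = -51
S_9 = -(-51) - 2·(-3) + 18 = 75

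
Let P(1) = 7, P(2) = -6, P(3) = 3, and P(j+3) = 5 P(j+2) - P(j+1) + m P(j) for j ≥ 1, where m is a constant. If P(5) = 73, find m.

-1

P(4) = 21 + 7m
P(5) = 102 + 29m
So 102 + 29m = 73, giving m = -1.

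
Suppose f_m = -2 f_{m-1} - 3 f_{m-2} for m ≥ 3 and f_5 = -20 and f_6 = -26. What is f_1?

Rearranging, f_{m-2} = (f_m + 2 f_{m-1}) / -3.
f_4 = (-26 + 2(-20)) / -3 = -66/-3 = 22
f_3 = (-20 + 2(22)) / -3 = 24/-3 = -8
f_2 = (22 + 2(-8)) / -3 = 6/-3 = -2
f_1 = (-8 + 2(-2)) / -3 = -12/-3 = 4

4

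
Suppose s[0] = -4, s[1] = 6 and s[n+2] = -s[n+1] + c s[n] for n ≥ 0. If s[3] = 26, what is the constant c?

s[2] = -6 - 4c
s[3] = 6 + 10c
So 6 + 10c = 26, giving c = 2.

2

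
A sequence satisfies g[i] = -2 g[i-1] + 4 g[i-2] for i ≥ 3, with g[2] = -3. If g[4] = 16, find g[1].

Let g[1] = v.
g[3] = 6 + 4v
g[4] = -24 - 8v
So -24 - 8v = 16, giving v = -5.

-5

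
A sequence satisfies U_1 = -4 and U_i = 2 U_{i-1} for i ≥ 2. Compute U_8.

-512

U_2 = 2·(-4) = -8
U_3 = 2·(-8) = -16
U_4 = 2·(-16) = -32
U_5 = 2·(-32) = -64
U_6 = 2·(-64) = -128
U_7 = 2·(-128) = -256
U_8 = 2·(-256) = -512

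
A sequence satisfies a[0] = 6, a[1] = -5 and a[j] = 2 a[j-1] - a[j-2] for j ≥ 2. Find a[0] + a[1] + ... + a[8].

-342

a[2] = 2(-5) - 6 = -16
a[3] = 2(-16) - (-5) = -27
a[4] = 2(-27) - (-16) = -38
a[5] = 2(-38) - (-27) = -49
a[6] = 2(-49) - (-38) = -60
a[7] = 2(-60) - (-49) = -71
a[8] = 2(-71) - (-60) = -82
Sum = 6 + (-5) + (-16) + (-27) + (-38) + (-49) + (-60) + (-71) + (-82) = -342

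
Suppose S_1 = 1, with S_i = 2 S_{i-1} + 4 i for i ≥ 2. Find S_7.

S_2 = 2*1 + 8 = 10
S_3 = 2*10 + 12 = 32
S_4 = 2*32 + 16 = 80
S_5 = 2*80 + 20 = 180
S_6 = 2*180 + 24 = 384
S_7 = 2*384 + 28 = 796

796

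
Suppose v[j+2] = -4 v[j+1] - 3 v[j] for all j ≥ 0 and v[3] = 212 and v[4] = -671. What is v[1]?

8

Rearranging, v[j-2] = (v[j] + 4 v[j-1]) / -3.
v[2] = (-671 + 4*212) / -3 = 177/-3 = -59
v[1] = (212 + 4*(-59)) / -3 = -24/-3 = 8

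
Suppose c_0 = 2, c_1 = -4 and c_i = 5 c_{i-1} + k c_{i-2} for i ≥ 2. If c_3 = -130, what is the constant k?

-5

c_2 = -20 + 2k
c_3 = -100 + 6k
So -100 + 6k = -130, giving k = -5.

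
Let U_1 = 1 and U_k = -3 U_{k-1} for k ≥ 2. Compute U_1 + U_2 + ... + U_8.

U_2 = -3·1 = -3
U_3 = -3·(-3) = 9
U_4 = -3·9 = -27
U_5 = -3·(-27) = 81
U_6 = -3·81 = -243
U_7 = -3·(-243) = 729
U_8 = -3·729 = -2187
Sum = 1 + (-3) + 9 + (-27) + 81 + (-243) + 729 + (-2187) = -1640

-1640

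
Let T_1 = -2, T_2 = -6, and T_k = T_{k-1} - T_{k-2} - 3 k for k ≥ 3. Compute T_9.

T_3 = (-6) - (-2) - 9 = -13
T_4 = (-13) - (-6) - 12 = -19
T_5 = (-19) - (-13) - 15 = -21
T_6 = (-21) - (-19) - 18 = -20
T_7 = (-20) - (-21) - 21 = -20
T_8 = (-20) - (-20) - 24 = -24
T_9 = (-24) - (-20) - 27 = -31

-31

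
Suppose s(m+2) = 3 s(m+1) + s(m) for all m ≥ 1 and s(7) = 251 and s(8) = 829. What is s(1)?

Rearranging, s(m-2) = s(m) - 3 s(m-1).
s(6) = 829 - 3·251 = 76
s(5) = 251 - 3·76 = 23
s(4) = 76 - 3·23 = 7
s(3) = 23 - 3·7 = 2
s(2) = 7 - 3·2 = 1
s(1) = 2 - 3·1 = -1

-1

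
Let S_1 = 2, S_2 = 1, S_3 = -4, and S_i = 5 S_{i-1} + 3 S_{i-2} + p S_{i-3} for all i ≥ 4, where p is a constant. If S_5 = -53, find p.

4

S_4 = -17 + 2p
S_5 = -97 + 11p
So -97 + 11p = -53, giving p = 4.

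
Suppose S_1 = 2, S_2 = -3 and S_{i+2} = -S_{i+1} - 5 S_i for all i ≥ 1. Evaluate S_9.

-847

S_3 = -(-3) - 5·2 = -7
S_4 = -(-7) - 5·(-3) = 22
S_5 = -22 - 5·(-7) = 13
S_6 = -13 - 5·22 = -123
S_7 = -(-123) - 5·13 = 58
S_8 = -58 - 5·(-123) = 557
S_9 = -557 - 5·58 = -847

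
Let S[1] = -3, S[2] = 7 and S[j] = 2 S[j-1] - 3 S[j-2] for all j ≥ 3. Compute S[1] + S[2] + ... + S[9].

S[3] = 2·7 - 3·(-3) = 23
S[4] = 2·23 - 3·7 = 25
S[5] = 2·25 - 3·23 = -19
S[6] = 2·(-19) - 3·25 = -113
S[7] = 2·(-113) - 3·(-19) = -169
S[8] = 2·(-169) - 3·(-113) = 1
S[9] = 2·1 - 3·(-169) = 509
Sum = (-3) + 7 + 23 + 25 + (-19) + (-113) + (-169) + 1 + 509 = 261

261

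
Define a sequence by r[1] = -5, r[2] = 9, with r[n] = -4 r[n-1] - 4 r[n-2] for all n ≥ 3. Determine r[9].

r[3] = -4(9) - 4(-5) = -16
r[4] = -4(-16) - 4(9) = 28
r[5] = -4(28) - 4(-16) = -48
r[6] = -4(-48) - 4(28) = 80
r[7] = -4(80) - 4(-48) = -128
r[8] = -4(-128) - 4(80) = 192
r[9] = -4(192) - 4(-128) = -256

-256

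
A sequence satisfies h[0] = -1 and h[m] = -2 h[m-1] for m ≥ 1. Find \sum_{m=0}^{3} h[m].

h[1] = -2*(-1) = 2
h[2] = -2*2 = -4
h[3] = -2*(-4) = 8
Sum = (-1) + 2 + (-4) + 8 = 5

5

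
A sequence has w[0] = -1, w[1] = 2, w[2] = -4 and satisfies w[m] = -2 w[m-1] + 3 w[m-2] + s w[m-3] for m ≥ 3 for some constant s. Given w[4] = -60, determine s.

-5

w[3] = 14 - s
w[4] = -40 + 4s
So -40 + 4s = -60, giving s = -5.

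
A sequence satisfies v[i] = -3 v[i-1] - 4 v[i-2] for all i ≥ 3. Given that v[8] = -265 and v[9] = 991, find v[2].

Rearranging, v[i-2] = (v[i] + 3 v[i-1]) / -4.
v[7] = (991 + 3(-265)) / -4 = 196/-4 = -49
v[6] = (-265 + 3(-49)) / -4 = -412/-4 = 103
v[5] = (-49 + 3(103)) / -4 = 260/-4 = -65
v[4] = (103 + 3(-65)) / -4 = -92/-4 = 23
v[3] = (-65 + 3(23)) / -4 = 4/-4 = -1
v[2] = (23 + 3(-1)) / -4 = 20/-4 = -5

-5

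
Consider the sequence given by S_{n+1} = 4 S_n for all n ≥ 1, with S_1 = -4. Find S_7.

S_2 = 4·(-4) = -16
S_3 = 4·(-16) = -64
S_4 = 4·(-64) = -256
S_5 = 4·(-256) = -1024
S_6 = 4·(-1024) = -4096
S_7 = 4·(-4096) = -16384

-16384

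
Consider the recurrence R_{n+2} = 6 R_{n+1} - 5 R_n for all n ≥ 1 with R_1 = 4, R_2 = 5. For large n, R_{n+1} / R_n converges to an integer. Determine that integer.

5

The characteristic equation is r^2 - 6r + 5 = 0, which factors as (r - 5)(r - 1) = 0.
So the roots are 5 and 1. Since |5| > |1| and the coefficient of 5^n is non-zero, the ratio tends to 5.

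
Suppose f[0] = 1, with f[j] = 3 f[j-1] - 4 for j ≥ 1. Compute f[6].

f[1] = 3·1 - 4 = -1
f[2] = 3·(-1) - 4 = -7
f[3] = 3·(-7) - 4 = -25
f[4] = 3·(-25) - 4 = -79
f[5] = 3·(-79) - 4 = -241
f[6] = 3·(-241) - 4 = -727

-727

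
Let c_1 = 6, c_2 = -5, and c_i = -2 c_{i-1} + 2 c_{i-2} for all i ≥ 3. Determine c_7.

1128

c_3 = -2*(-5) + 2*6 = 22
c_4 = -2*22 + 2*(-5) = -54
c_5 = -2*(-54) + 2*22 = 152
c_6 = -2*152 + 2*(-54) = -412
c_7 = -2*(-412) + 2*152 = 1128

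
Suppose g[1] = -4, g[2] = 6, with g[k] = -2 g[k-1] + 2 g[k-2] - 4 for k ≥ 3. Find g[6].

436

g[3] = -2·6 + 2·(-4) - 4 = -24
g[4] = -2·(-24) + 2·6 - 4 = 56
g[5] = -2·56 + 2·(-24) - 4 = -164
g[6] = -2·(-164) + 2·56 - 4 = 436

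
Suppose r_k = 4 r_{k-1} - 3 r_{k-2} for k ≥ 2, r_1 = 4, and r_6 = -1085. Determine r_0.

7

Let r_0 = v.
r_2 = 16 - 3v
r_3 = 52 - 12v
r_4 = 160 - 39v
r_5 = 484 - 120v
r_6 = 1456 - 363v
So 1456 - 363v = -1085, giving v = 7.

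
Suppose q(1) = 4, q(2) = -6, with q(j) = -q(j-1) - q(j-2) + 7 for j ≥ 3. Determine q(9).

q(3) = -(-6) - 4 + 7 = 9
q(4) = -9 - (-6) + 7 = 4
q(5) = -4 - 9 + 7 = -6
q(6) = -(-6) - 4 + 7 = 9
q(7) = -9 - (-6) + 7 = 4
q(8) = -4 - 9 + 7 = -6
q(9) = -(-6) - 4 + 7 = 9

9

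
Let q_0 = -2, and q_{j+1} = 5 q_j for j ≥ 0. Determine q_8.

-781250

q_1 = 5(-2) = -10
q_2 = 5(-10) = -50
q_3 = 5(-50) = -250
q_4 = 5(-250) = -1250
q_5 = 5(-1250) = -6250
q_6 = 5(-6250) = -31250
q_7 = 5(-31250) = -156250
q_8 = 5(-156250) = -781250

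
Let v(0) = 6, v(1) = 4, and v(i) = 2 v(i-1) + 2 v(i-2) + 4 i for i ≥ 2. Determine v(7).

4692

v(2) = 2(4) + 2(6) + 8 = 28
v(3) = 2(28) + 2(4) + 12 = 76
v(4) = 2(76) + 2(28) + 16 = 224
v(5) = 2(224) + 2(76) + 20 = 620
v(6) = 2(620) + 2(224) + 24 = 1712
v(7) = 2(1712) + 2(620) + 28 = 4692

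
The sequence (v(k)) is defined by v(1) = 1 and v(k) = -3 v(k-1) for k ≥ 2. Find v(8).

v(2) = -3*1 = -3
v(3) = -3*(-3) = 9
v(4) = -3*9 = -27
v(5) = -3*(-27) = 81
v(6) = -3*81 = -243
v(7) = -3*(-243) = 729
v(8) = -3*729 = -2187

-2187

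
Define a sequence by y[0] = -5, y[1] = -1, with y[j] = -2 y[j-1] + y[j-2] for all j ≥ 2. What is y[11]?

6149

y[2] = -2*(-1) + (-5) = -3
y[3] = -2*(-3) + (-1) = 5
y[4] = -2*5 + (-3) = -13
y[5] = -2*(-13) + 5 = 31
y[6] = -2*31 + (-13) = -75
y[7] = -2*(-75) + 31 = 181
y[8] = -2*181 + (-75) = -437
y[9] = -2*(-437) + 181 = 1055
y[10] = -2*1055 + (-437) = -2547
y[11] = -2*(-2547) + 1055 = 6149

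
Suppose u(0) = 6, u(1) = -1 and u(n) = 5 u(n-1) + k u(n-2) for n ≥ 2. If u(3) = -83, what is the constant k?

-2

u(2) = -5 + 6k
u(3) = -25 + 29k
So -25 + 29k = -83, giving k = -2.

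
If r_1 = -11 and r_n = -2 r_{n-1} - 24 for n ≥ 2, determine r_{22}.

6291448

The fixed point is -24/(1 + 2) = -8, so r_n + 8 = -2(r_{n-1} + 8).
Hence r_n = -3·(-2)^{n-1} - 8.
r_{22} = -3·(-2)^{21} - 8 = -3·-2097152 - 8 = 6291448.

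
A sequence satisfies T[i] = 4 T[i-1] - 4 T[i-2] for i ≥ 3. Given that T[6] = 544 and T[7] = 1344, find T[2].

Rearranging, T[i-2] = (T[i] - 4 T[i-1]) / -4.
T[5] = (1344 - 4·544) / -4 = -832/-4 = 208
T[4] = (544 - 4·208) / -4 = -288/-4 = 72
T[3] = (208 - 4·72) / -4 = -80/-4 = 20
T[2] = (72 - 4·20) / -4 = -8/-4 = 2

2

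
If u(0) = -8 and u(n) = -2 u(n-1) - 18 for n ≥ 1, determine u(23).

16777210

The fixed point is -18/(1 + 2) = -6, so u(n) + 6 = -2(u(n-1) + 6).
Hence u(n) = -2·(-2)^n - 6.
u(23) = -2·(-2)^{23} - 6 = -2·-8388608 - 6 = 16777210.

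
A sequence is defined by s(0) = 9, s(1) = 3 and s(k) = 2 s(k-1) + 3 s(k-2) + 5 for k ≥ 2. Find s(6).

2648

s(2) = 2·3 + 3·9 + 5 = 38
s(3) = 2·38 + 3·3 + 5 = 90
s(4) = 2·90 + 3·38 + 5 = 299
s(5) = 2·299 + 3·90 + 5 = 873
s(6) = 2·873 + 3·299 + 5 = 2648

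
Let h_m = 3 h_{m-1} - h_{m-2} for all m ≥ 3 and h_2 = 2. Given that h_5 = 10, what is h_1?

4

Let h_1 = y.
h_3 = 6 - y
h_4 = 16 - 3y
h_5 = 42 - 8y
So 42 - 8y = 10, giving y = 4.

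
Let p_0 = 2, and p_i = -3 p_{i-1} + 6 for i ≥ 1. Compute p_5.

p_1 = -3·2 + 6 = 0
p_2 = -3·0 + 6 = 6
p_3 = -3·6 + 6 = -12
p_4 = -3·(-12) + 6 = 42
p_5 = -3·42 + 6 = -120

-120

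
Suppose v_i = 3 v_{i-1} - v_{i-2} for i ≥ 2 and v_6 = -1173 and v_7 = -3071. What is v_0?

3

Rearranging, v_{i-2} = -(v_i - 3 v_{i-1}).
v_5 = -(-3071 - 3(-1173)) = -448
v_4 = -(-1173 - 3(-448)) = -171
v_3 = -(-448 - 3(-171)) = -65
v_2 = -(-171 - 3(-65)) = -24
v_1 = -(-65 - 3(-24)) = -7
v_0 = -(-24 - 3(-7)) = 3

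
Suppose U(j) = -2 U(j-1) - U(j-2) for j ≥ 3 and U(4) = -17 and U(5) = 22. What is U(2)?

Rearranging, U(j-2) = -(U(j) + 2 U(j-1)).
U(3) = -(22 + 2·(-17)) = 12
U(2) = -(-17 + 2·12) = -7

-7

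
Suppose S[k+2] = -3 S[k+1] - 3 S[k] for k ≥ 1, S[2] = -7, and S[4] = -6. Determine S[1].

Let S[1] = v.
S[3] = 21 - 3v
S[4] = -42 + 9v
So -42 + 9v = -6, giving v = 4.

4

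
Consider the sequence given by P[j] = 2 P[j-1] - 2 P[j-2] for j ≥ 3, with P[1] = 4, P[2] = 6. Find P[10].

P[3] = 2·6 - 2·4 = 4
P[4] = 2·4 - 2·6 = -4
P[5] = 2·(-4) - 2·4 = -16
P[6] = 2·(-16) - 2·(-4) = -24
P[7] = 2·(-24) - 2·(-16) = -16
P[8] = 2·(-16) - 2·(-24) = 16
P[9] = 2·16 - 2·(-16) = 64
P[10] = 2·64 - 2·16 = 96

96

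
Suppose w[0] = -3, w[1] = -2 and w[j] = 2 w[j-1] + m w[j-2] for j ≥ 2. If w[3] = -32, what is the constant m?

w[2] = -4 - 3m
w[3] = -8 - 8m
So -8 - 8m = -32, giving m = 3.

3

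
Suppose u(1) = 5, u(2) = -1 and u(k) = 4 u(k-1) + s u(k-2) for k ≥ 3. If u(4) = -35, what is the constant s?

-1

u(3) = -4 + 5s
u(4) = -16 + 19s
So -16 + 19s = -35, giving s = -1.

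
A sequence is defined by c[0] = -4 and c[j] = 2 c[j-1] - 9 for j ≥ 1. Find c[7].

c[1] = 2*(-4) - 9 = -17
c[2] = 2*(-17) - 9 = -43
c[3] = 2*(-43) - 9 = -95
c[4] = 2*(-95) - 9 = -199
c[5] = 2*(-199) - 9 = -407
c[6] = 2*(-407) - 9 = -823
c[7] = 2*(-823) - 9 = -1655

-1655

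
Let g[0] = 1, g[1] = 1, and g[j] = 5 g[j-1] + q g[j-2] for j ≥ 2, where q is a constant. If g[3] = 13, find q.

g[2] = 5 + q
g[3] = 25 + 6q
So 25 + 6q = 13, giving q = -2.

-2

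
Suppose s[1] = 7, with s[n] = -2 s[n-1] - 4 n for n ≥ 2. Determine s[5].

s[2] = -2·7 - 8 = -22
s[3] = -2·(-22) - 12 = 32
s[4] = -2·32 - 16 = -80
s[5] = -2·(-80) - 20 = 140

140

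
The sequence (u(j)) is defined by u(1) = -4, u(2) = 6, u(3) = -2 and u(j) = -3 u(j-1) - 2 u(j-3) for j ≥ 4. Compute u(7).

-526

u(4) = -3·(-2) - 2·(-4) = 14
u(5) = -3·14 - 2·6 = -54
u(6) = -3·(-54) - 2·(-2) = 166
u(7) = -3·166 - 2·14 = -526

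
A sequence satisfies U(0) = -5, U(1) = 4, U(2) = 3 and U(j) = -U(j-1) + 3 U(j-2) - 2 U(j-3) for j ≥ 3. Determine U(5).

U(3) = -3 + 3·4 - 2·(-5) = 19
U(4) = -19 + 3·3 - 2·4 = -18
U(5) = -(-18) + 3·19 - 2·3 = 69

69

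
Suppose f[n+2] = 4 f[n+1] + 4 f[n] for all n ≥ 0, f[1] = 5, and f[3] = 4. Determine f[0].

-6

Let f[0] = z.
f[2] = 20 + 4z
f[3] = 100 + 16z
So 100 + 16z = 4, giving z = -6.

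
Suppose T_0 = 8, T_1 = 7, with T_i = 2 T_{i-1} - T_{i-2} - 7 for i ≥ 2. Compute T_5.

-67

T_2 = 2(7) - 8 - 7 = -1
T_3 = 2(-1) - 7 - 7 = -16
T_4 = 2(-16) - (-1) - 7 = -38
T_5 = 2(-38) - (-16) - 7 = -67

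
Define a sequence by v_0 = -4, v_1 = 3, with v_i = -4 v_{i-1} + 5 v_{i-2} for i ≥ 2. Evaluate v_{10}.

v_2 = -4*3 + 5*(-4) = -32
v_3 = -4*(-32) + 5*3 = 143
v_4 = -4*143 + 5*(-32) = -732
v_5 = -4*(-732) + 5*143 = 3643
v_6 = -4*3643 + 5*(-732) = -18232
v_7 = -4*(-18232) + 5*3643 = 91143
v_8 = -4*91143 + 5*(-18232) = -455732
v_9 = -4*(-455732) + 5*91143 = 2278643
v_{10} = -4*2278643 + 5*(-455732) = -11393232

-11393232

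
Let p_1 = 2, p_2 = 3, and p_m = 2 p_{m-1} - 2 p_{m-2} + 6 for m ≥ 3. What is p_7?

-2

p_3 = 2*3 - 2*2 + 6 = 8
p_4 = 2*8 - 2*3 + 6 = 16
p_5 = 2*16 - 2*8 + 6 = 22
p_6 = 2*22 - 2*16 + 6 = 18
p_7 = 2*18 - 2*22 + 6 = -2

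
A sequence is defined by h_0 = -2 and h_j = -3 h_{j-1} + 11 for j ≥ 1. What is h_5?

h_1 = -3(-2) + 11 = 17
h_2 = -3(17) + 11 = -40
h_3 = -3(-40) + 11 = 131
h_4 = -3(131) + 11 = -382
h_5 = -3(-382) + 11 = 1157

1157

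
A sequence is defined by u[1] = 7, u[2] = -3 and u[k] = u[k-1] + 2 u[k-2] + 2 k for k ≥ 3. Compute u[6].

113

u[3] = (-3) + 2*7 + 6 = 17
u[4] = 17 + 2*(-3) + 8 = 19
u[5] = 19 + 2*17 + 10 = 63
u[6] = 63 + 2*19 + 12 = 113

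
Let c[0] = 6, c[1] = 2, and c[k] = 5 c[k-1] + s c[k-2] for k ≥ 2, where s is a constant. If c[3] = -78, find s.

-4

c[2] = 10 + 6s
c[3] = 50 + 32s
So 50 + 32s = -78, giving s = -4.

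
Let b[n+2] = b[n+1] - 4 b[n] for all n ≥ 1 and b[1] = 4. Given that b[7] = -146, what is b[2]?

Let b[2] = y.
b[3] = -16 + y
b[4] = -16 - 3y
b[5] = 48 - 7y
b[6] = 112 + 5y
b[7] = -80 + 33y
So -80 + 33y = -146, giving y = -2.

-2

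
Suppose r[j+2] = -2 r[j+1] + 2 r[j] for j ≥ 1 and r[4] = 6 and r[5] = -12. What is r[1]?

Rearranging, r[j-2] = (r[j] + 2 r[j-1]) / 2.
r[3] = (-12 + 2(6)) / 2 = 0/2 = 0
r[2] = (6 + 2(0)) / 2 = 6/2 = 3
r[1] = (0 + 2(3)) / 2 = 6/2 = 3

3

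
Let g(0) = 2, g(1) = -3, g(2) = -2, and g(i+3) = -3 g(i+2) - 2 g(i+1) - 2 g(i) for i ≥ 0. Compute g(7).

g(3) = -3·(-2) - 2·(-3) - 2·2 = 8
g(4) = -3·8 - 2·(-2) - 2·(-3) = -14
g(5) = -3·(-14) - 2·8 - 2·(-2) = 30
g(6) = -3·30 - 2·(-14) - 2·8 = -78
g(7) = -3·(-78) - 2·30 - 2·(-14) = 202

202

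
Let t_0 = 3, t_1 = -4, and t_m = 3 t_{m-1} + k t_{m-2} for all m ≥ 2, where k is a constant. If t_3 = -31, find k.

1

t_2 = -12 + 3k
t_3 = -36 + 5k
So -36 + 5k = -31, giving k = 1.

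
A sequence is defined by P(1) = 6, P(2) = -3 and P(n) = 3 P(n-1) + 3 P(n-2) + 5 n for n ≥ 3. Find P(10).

274157

P(3) = 3(-3) + 3(6) + 15 = 24
P(4) = 3(24) + 3(-3) + 20 = 83
P(5) = 3(83) + 3(24) + 25 = 346
P(6) = 3(346) + 3(83) + 30 = 1317
P(7) = 3(1317) + 3(346) + 35 = 5024
P(8) = 3(5024) + 3(1317) + 40 = 19063
P(9) = 3(19063) + 3(5024) + 45 = 72306
P(10) = 3(72306) + 3(19063) + 50 = 274157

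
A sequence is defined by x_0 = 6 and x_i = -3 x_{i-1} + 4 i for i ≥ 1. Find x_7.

x_1 = -3·6 + 4 = -14
x_2 = -3·(-14) + 8 = 50
x_3 = -3·50 + 12 = -138
x_4 = -3·(-138) + 16 = 430
x_5 = -3·430 + 20 = -1270
x_6 = -3·(-1270) + 24 = 3834
x_7 = -3·3834 + 28 = -11474

-11474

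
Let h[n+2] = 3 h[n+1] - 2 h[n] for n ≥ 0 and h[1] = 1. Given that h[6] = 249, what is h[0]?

-3

Let h[0] = x.
h[2] = 3 - 2x
h[3] = 7 - 6x
h[4] = 15 - 14x
h[5] = 31 - 30x
h[6] = 63 - 62x
So 63 - 62x = 249, giving x = -3.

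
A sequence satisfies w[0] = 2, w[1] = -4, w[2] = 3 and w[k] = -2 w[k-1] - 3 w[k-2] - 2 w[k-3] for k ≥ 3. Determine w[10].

w[3] = -2(3) - 3(-4) - 2(2) = 2
w[4] = -2(2) - 3(3) - 2(-4) = -5
w[5] = -2(-5) - 3(2) - 2(3) = -2
w[6] = -2(-2) - 3(-5) - 2(2) = 15
w[7] = -2(15) - 3(-2) - 2(-5) = -14
w[8] = -2(-14) - 3(15) - 2(-2) = -13
w[9] = -2(-13) - 3(-14) - 2(15) = 38
w[10] = -2(38) - 3(-13) - 2(-14) = -9

-9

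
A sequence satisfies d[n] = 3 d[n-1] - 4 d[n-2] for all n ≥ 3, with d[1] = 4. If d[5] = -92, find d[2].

Let d[2] = x.
d[3] = -16 + 3x
d[4] = -48 + 5x
d[5] = -80 + 3x
So -80 + 3x = -92, giving x = -4.

-4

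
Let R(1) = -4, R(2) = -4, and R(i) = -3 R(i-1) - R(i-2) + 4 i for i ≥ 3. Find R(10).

-22056

R(3) = -3·(-4) - (-4) + 12 = 28
R(4) = -3·28 - (-4) + 16 = -64
R(5) = -3·(-64) - 28 + 20 = 184
R(6) = -3·184 - (-64) + 24 = -464
R(7) = -3·(-464) - 184 + 28 = 1236
R(8) = -3·1236 - (-464) + 32 = -3212
R(9) = -3·(-3212) - 1236 + 36 = 8436
R(10) = -3·8436 - (-3212) + 40 = -22056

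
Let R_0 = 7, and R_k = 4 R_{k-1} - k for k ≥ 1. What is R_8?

429628

R_1 = 4*7 - 1 = 27
R_2 = 4*27 - 2 = 106
R_3 = 4*106 - 3 = 421
R_4 = 4*421 - 4 = 1680
R_5 = 4*1680 - 5 = 6715
R_6 = 4*6715 - 6 = 26854
R_7 = 4*26854 - 7 = 107409
R_8 = 4*107409 - 8 = 429628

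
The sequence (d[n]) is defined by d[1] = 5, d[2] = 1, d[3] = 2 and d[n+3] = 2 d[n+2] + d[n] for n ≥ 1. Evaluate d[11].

2111

d[4] = 2*2 + 5 = 9
d[5] = 2*9 + 1 = 19
d[6] = 2*19 + 2 = 40
d[7] = 2*40 + 9 = 89
d[8] = 2*89 + 19 = 197
d[9] = 2*197 + 40 = 434
d[10] = 2*434 + 89 = 957
d[11] = 2*957 + 197 = 2111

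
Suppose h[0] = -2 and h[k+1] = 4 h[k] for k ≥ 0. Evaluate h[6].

-8192

h[1] = 4(-2) = -8
h[2] = 4(-8) = -32
h[3] = 4(-32) = -128
h[4] = 4(-128) = -512
h[5] = 4(-512) = -2048
h[6] = 4(-2048) = -8192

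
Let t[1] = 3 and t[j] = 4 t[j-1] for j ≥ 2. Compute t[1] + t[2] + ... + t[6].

4095

t[2] = 4*3 = 12
t[3] = 4*12 = 48
t[4] = 4*48 = 192
t[5] = 4*192 = 768
t[6] = 4*768 = 3072
Sum = 3 + 12 + 48 + 192 + 768 + 3072 = 4095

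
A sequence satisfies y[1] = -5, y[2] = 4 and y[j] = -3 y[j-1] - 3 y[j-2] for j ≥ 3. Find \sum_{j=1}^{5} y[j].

35

y[3] = -3*4 - 3*(-5) = 3
y[4] = -3*3 - 3*4 = -21
y[5] = -3*(-21) - 3*3 = 54
Sum = (-5) + 4 + 3 + (-21) + 54 = 35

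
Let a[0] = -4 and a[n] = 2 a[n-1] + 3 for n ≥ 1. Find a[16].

-65539

The fixed point is 3/(1 - 2) = -3, so a[n] + 3 = 2(a[n-1] + 3).
Hence a[n] = -1·2^n - 3.
a[16] = -1·2^{16} - 3 = -1·65536 - 3 = -65539.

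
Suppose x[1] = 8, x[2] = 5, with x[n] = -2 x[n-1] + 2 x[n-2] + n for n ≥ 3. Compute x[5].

x[3] = -2·5 + 2·8 + 3 = 9
x[4] = -2·9 + 2·5 + 4 = -4
x[5] = -2·(-4) + 2·9 + 5 = 31

31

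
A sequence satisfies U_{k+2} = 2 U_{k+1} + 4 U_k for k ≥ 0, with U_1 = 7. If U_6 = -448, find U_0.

Let U_0 = v.
U_2 = 14 + 4v
U_3 = 56 + 8v
U_4 = 168 + 32v
U_5 = 560 + 96v
U_6 = 1792 + 320v
So 1792 + 320v = -448, giving v = -7.

-7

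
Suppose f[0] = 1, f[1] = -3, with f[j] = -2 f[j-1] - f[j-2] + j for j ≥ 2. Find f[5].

-13

f[2] = -2(-3) - 1 + 2 = 7
f[3] = -2(7) - (-3) + 3 = -8
f[4] = -2(-8) - 7 + 4 = 13
f[5] = -2(13) - (-8) + 5 = -13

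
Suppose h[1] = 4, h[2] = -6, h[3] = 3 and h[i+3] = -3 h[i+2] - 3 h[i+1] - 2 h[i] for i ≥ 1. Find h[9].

h[4] = -3*3 - 3*(-6) - 2*4 = 1
h[5] = -3*1 - 3*3 - 2*(-6) = 0
h[6] = -3*0 - 3*1 - 2*3 = -9
h[7] = -3*(-9) - 3*0 - 2*1 = 25
h[8] = -3*25 - 3*(-9) - 2*0 = -48
h[9] = -3*(-48) - 3*25 - 2*(-9) = 87

87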